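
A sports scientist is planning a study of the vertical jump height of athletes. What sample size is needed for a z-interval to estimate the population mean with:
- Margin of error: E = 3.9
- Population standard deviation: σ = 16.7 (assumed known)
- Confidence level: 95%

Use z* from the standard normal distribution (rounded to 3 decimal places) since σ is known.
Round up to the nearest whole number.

Using z* since population σ is known (z-interval formula).

For 95% confidence, z* = 1.96 (from standard normal table)

Sample size formula for z-interval: n = (z*σ/E)²

n = (1.96 × 16.7 / 3.9)²
  = (8.392821)²
  = 70.4394

Round up to the nearest whole number: n = 71

71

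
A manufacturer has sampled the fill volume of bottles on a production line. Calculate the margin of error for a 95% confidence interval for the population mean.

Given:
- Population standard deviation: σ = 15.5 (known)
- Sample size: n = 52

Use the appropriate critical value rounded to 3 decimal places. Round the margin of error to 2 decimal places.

The population standard deviation σ is known, so use the z-interval margin of error formula.

For 95% confidence, z* = 1.96 (from standard normal table)

Margin of error formula for z-interval: E = z* × σ/√n

E = 1.96 × 15.5/√52
  = 1.96 × 2.149463
  = 4.2129

Rounded to 2 decimal places:

4.21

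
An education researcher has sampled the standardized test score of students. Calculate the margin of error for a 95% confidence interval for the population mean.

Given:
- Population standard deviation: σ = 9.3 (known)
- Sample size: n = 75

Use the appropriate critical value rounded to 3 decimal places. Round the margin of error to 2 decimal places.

The population standard deviation σ is known, so use the z-interval margin of error formula.

For 95% confidence, z* = 1.96 (from standard normal table)

Margin of error formula for z-interval: E = z* × σ/√n

E = 1.96 × 9.3/√75
  = 1.96 × 1.073872
  = 2.1048

Rounded to 2 decimal places:

2.10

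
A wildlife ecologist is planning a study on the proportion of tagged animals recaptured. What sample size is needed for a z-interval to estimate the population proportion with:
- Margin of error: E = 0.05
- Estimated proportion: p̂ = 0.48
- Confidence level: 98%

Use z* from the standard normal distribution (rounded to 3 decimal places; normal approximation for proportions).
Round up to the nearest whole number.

Using z* for proportion z-interval (normal approximation).

For 98% confidence, z* = 2.326 (from standard normal table)

Sample size formula for proportion z-interval: n = z*²p̂(1-p̂)/E²

n = 2.326² × 0.48 × 0.52 / 0.05²
  = 5.410276 × 0.2496 / 0.0025
  = 540.1620

Round up to the nearest whole number: n = 541

541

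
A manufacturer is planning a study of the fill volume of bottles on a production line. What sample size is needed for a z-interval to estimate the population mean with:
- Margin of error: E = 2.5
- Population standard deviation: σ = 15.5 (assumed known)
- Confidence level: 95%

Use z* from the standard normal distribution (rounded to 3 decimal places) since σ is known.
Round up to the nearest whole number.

Using z* since population σ is known (z-interval formula).

For 95% confidence, z* = 1.96 (from standard normal table)

Sample size formula for z-interval: n = (z*σ/E)²

n = (1.96 × 15.5 / 2.5)²
  = (12.152000)²
  = 147.6711

Round up to the nearest whole number: n = 148

148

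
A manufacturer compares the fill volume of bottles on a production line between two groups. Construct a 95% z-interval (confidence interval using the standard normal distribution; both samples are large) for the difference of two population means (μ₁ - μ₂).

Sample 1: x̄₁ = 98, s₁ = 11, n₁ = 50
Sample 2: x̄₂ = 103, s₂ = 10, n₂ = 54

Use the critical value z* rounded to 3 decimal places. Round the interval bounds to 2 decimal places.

Both samples are large (n₁ = 50 ≥ 30, n₂ = 54 ≥ 30), so a z-interval for the difference of means applies.

Point estimate: x̄₁ - x̄₂ = 98 - 103 = -5

Standard error: SE = √(s₁²/n₁ + s₂²/n₂)
= √(11²/50 + 10²/54)
= √(2.420000 + 1.851852)
= 2.066846

For 95% confidence, z* = 1.96 (from standard normal table)
Margin of error: E = z* × SE = 1.96 × 2.066846 = 4.0510

Z-interval: (x̄₁ - x̄₂) ± E = -5 ± 4.0510 = (-9.0510, -0.9490)

Rounded to 2 decimal places:

(-9.05, -0.95)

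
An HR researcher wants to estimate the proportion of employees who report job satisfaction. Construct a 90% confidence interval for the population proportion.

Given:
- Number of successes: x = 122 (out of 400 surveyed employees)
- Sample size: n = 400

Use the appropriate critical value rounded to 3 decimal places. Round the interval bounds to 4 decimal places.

Sample proportion: p̂ = 122/400 = 0.305000

Check conditions for normal approximation:
  np̂ = 122 ≥ 10 ✓
  n(1-p̂) = 278 ≥ 10 ✓

The sample is large enough, so use a z-interval (normal approximation) for the proportion.

For 90% confidence, z* = 1.645 (from standard normal table)

Standard error: SE = √(p̂(1-p̂)/n) = √(0.305000×0.695000/400) = 0.02302037

Margin of error: E = z* × SE = 1.645 × 0.02302037 = 0.037869

Z-interval: p̂ ± E = 0.305000 ± 0.037869 = (0.267131, 0.342869)

Rounded to 4 decimal places:

(0.2671, 0.3429)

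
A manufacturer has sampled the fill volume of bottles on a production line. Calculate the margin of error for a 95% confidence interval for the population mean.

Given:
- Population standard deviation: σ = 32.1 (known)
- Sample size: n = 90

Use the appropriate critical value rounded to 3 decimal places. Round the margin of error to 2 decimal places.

The population standard deviation σ is known, so use the z-interval margin of error formula.

For 95% confidence, z* = 1.96 (from standard normal table)

Margin of error formula for z-interval: E = z* × σ/√n

E = 1.96 × 32.1/√90
  = 1.96 × 3.383637
  = 6.6319

Rounded to 2 decimal places:

6.63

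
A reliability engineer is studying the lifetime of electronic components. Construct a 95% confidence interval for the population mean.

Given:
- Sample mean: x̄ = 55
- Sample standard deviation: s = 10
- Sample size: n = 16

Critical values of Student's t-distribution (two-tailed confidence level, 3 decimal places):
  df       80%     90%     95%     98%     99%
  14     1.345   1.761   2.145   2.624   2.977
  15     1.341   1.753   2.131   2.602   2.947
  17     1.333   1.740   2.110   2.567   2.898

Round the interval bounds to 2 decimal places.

The population standard deviation σ is unknown (only the sample standard deviation s is given), so use a t-interval with df = n - 1 = 16 - 1 = 15.

For 95% confidence with df = 15, t* = 2.131 (from t-table)

Standard error: SE = s/√n = 10/√16 = 2.500000

Margin of error: E = t* × SE = 2.131 × 2.500000 = 5.3275

T-interval: x̄ ± E = 55 ± 5.3275 = (49.6725, 60.3275)

Rounded to 2 decimal places:

(49.67, 60.33)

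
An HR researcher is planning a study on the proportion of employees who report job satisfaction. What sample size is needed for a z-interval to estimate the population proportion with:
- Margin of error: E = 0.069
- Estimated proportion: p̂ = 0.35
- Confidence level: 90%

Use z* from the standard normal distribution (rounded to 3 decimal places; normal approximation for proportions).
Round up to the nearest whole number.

Using z* for proportion z-interval (normal approximation).

For 90% confidence, z* = 1.645 (from standard normal table)

Sample size formula for proportion z-interval: n = z*²p̂(1-p̂)/E²

n = 1.645² × 0.35 × 0.65 / 0.069²
  = 2.706025 × 0.2275 / 0.004761
  = 129.3049

Round up to the nearest whole number: n = 130

130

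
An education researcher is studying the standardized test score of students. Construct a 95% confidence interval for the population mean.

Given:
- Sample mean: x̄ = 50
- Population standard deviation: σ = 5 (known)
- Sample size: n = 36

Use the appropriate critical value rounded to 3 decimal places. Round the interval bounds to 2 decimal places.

The population standard deviation σ is known, so use a z-interval (standard normal critical value).

For 95% confidence, z* = 1.96 (from standard normal table)

Standard error: SE = σ/√n = 5/√36 = 0.833333

Margin of error: E = z* × SE = 1.96 × 0.833333 = 1.6333

Z-interval: x̄ ± E = 50 ± 1.6333 = (48.3667, 51.6333)

Rounded to 2 decimal places:

(48.37, 51.63)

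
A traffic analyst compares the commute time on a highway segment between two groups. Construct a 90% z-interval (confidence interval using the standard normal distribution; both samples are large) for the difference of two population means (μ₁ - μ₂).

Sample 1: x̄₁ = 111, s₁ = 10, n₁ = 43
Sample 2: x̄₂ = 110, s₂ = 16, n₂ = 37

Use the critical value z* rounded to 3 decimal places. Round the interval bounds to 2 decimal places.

Both samples are large (n₁ = 43 ≥ 30, n₂ = 37 ≥ 30), so a z-interval for the difference of means applies.

Point estimate: x̄₁ - x̄₂ = 111 - 110 = 1

Standard error: SE = √(s₁²/n₁ + s₂²/n₂)
= √(10²/43 + 16²/37)
= √(2.325581 + 6.918919)
= 3.040477

For 90% confidence, z* = 1.645 (from standard normal table)
Margin of error: E = z* × SE = 1.645 × 3.040477 = 5.0016

Z-interval: (x̄₁ - x̄₂) ± E = 1 ± 5.0016 = (-4.0016, 6.0016)

Rounded to 2 decimal places:

(-4.00, 6.00)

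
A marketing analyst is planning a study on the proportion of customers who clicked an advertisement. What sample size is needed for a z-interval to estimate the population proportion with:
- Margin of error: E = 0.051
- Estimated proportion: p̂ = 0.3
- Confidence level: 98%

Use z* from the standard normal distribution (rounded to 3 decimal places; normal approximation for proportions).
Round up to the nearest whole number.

Using z* for proportion z-interval (normal approximation).

For 98% confidence, z* = 2.326 (from standard normal table)

Sample size formula for proportion z-interval: n = z*²p̂(1-p̂)/E²

n = 2.326² × 0.3 × 0.7 / 0.051²
  = 5.410276 × 0.21 / 0.002601
  = 436.8158

Round up to the nearest whole number: n = 437

437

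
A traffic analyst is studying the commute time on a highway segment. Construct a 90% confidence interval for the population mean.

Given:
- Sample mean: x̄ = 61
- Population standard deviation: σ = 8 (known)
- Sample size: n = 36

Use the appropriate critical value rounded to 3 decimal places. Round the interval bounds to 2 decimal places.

The population standard deviation σ is known, so use a z-interval (standard normal critical value).

For 90% confidence, z* = 1.645 (from standard normal table)

Standard error: SE = σ/√n = 8/√36 = 1.333333

Margin of error: E = z* × SE = 1.645 × 1.333333 = 2.1933

Z-interval: x̄ ± E = 61 ± 2.1933 = (58.8067, 63.1933)

Rounded to 2 decimal places:

(58.81, 63.19)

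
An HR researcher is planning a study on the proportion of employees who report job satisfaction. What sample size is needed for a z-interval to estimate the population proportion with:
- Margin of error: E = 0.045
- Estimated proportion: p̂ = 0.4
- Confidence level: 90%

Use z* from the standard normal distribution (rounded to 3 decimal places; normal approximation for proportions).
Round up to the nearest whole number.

Using z* for proportion z-interval (normal approximation).

For 90% confidence, z* = 1.645 (from standard normal table)

Sample size formula for proportion z-interval: n = z*²p̂(1-p̂)/E²

n = 1.645² × 0.4 × 0.6 / 0.045²
  = 2.706025 × 0.24 / 0.002025
  = 320.7141

Round up to the nearest whole number: n = 321

321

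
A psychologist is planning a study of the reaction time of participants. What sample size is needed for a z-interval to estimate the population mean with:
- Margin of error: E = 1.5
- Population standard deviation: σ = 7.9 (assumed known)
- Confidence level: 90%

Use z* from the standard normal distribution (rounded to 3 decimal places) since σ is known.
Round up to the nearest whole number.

Using z* since population σ is known (z-interval formula).

For 90% confidence, z* = 1.645 (from standard normal table)

Sample size formula for z-interval: n = (z*σ/E)²

n = (1.645 × 7.9 / 1.5)²
  = (8.663667)²
  = 75.0591

Round up to the nearest whole number: n = 76

76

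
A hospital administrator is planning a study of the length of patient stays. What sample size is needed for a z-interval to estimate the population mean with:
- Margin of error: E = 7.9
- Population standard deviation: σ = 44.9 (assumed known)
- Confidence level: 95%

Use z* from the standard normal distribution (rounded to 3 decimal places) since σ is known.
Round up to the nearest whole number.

Using z* since population σ is known (z-interval formula).

For 95% confidence, z* = 1.96 (from standard normal table)

Sample size formula for z-interval: n = (z*σ/E)²

n = (1.96 × 44.9 / 7.9)²
  = (11.139747)²
  = 124.0940

Round up to the nearest whole number: n = 125

125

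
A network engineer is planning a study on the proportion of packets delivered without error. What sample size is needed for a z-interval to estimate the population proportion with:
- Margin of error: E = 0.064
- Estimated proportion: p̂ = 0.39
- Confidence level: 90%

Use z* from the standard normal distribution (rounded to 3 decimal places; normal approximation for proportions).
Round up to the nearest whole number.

Using z* for proportion z-interval (normal approximation).

For 90% confidence, z* = 1.645 (from standard normal table)

Sample size formula for proportion z-interval: n = z*²p̂(1-p̂)/E²

n = 1.645² × 0.39 × 0.61 / 0.064²
  = 2.706025 × 0.2379 / 0.004096
  = 157.1688

Round up to the nearest whole number: n = 158

158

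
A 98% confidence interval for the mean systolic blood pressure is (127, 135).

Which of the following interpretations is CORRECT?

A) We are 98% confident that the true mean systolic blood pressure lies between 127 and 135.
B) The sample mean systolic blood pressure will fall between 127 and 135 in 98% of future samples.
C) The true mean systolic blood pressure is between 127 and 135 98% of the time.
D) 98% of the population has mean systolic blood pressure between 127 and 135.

A confidence interval represents our confidence in the procedure, not a probability statement about the parameter.

Key concept: If we repeated this sampling process many times and computed a 98% CI each time, about 98% of those intervals would contain the true population parameter.

For this specific interval (127, 135):
- Midpoint (point estimate): 131
- Margin of error: 4

The correct interpretation is the one stating confidence that the true parameter lies in the interval — option A.

A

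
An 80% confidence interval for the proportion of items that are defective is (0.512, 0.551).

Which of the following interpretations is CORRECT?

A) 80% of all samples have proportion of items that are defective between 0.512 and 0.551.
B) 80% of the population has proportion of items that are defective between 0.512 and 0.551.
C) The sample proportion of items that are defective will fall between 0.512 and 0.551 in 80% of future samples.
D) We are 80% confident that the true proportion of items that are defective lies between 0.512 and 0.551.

A confidence interval represents our confidence in the procedure, not a probability statement about the parameter.

Key concept: If we repeated this sampling process many times and computed an 80% CI each time, about 80% of those intervals would contain the true population parameter.

For this specific interval (0.512, 0.551):
- Midpoint (point estimate): 0.5315
- Margin of error: 0.0195

The correct interpretation is the one stating confidence that the true parameter lies in the interval — option D.

D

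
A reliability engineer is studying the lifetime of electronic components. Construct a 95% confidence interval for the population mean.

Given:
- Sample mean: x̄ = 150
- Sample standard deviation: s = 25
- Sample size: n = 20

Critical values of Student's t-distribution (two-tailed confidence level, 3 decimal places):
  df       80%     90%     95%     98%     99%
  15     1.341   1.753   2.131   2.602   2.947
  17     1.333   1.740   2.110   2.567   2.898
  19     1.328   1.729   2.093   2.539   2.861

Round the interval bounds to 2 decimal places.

The population standard deviation σ is unknown (only the sample standard deviation s is given), so use a t-interval with df = n - 1 = 20 - 1 = 19.

For 95% confidence with df = 19, t* = 2.093 (from t-table)

Standard error: SE = s/√n = 25/√20 = 5.590170

Margin of error: E = t* × SE = 2.093 × 5.590170 = 11.7002

T-interval: x̄ ± E = 150 ± 11.7002 = (138.2998, 161.7002)

Rounded to 2 decimal places:

(138.30, 161.70)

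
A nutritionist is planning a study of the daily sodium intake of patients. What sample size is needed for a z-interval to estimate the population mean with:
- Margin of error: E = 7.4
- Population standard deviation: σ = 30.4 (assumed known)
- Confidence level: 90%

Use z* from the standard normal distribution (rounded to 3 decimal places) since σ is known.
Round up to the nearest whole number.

Using z* since population σ is known (z-interval formula).

For 90% confidence, z* = 1.645 (from standard normal table)

Sample size formula for z-interval: n = (z*σ/E)²

n = (1.645 × 30.4 / 7.4)²
  = (6.757838)²
  = 45.6684

Round up to the nearest whole number: n = 46

46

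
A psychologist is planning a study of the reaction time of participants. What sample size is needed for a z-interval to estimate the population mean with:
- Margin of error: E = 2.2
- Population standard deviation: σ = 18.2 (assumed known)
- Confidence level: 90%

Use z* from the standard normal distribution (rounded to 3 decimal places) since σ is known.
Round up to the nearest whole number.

Using z* since population σ is known (z-interval formula).

For 90% confidence, z* = 1.645 (from standard normal table)

Sample size formula for z-interval: n = (z*σ/E)²

n = (1.645 × 18.2 / 2.2)²
  = (13.608636)²
  = 185.1950

Round up to the nearest whole number: n = 186

186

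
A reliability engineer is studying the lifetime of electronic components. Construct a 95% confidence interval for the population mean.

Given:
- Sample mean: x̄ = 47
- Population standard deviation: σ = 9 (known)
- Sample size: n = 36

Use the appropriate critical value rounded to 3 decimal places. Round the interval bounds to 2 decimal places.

The population standard deviation σ is known, so use a z-interval (standard normal critical value).

For 95% confidence, z* = 1.96 (from standard normal table)

Standard error: SE = σ/√n = 9/√36 = 1.500000

Margin of error: E = z* × SE = 1.96 × 1.500000 = 2.9400

Z-interval: x̄ ± E = 47 ± 2.9400 = (44.0600, 49.9400)

Rounded to 2 decimal places:

(44.06, 49.94)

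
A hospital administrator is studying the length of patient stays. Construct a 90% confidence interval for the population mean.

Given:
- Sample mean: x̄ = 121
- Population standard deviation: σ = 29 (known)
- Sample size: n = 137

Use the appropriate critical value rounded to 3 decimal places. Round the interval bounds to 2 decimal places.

The population standard deviation σ is known, so use a z-interval (standard normal critical value).

For 90% confidence, z* = 1.645 (from standard normal table)

Standard error: SE = σ/√n = 29/√137 = 2.477637

Margin of error: E = z* × SE = 1.645 × 2.477637 = 4.0757

Z-interval: x̄ ± E = 121 ± 4.0757 = (116.9243, 125.0757)

Rounded to 2 decimal places:

(116.92, 125.08)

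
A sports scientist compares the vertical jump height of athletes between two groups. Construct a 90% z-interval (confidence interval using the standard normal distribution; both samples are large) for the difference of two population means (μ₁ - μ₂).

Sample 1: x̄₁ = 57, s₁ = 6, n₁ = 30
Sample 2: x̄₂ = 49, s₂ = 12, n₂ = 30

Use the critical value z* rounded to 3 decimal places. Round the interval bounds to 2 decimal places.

Both samples are large (n₁ = 30 ≥ 30, n₂ = 30 ≥ 30), so a z-interval for the difference of means applies.

Point estimate: x̄₁ - x̄₂ = 57 - 49 = 8

Standard error: SE = √(s₁²/n₁ + s₂²/n₂)
= √(6²/30 + 12²/30)
= √(1.200000 + 4.800000)
= 2.449490

For 90% confidence, z* = 1.645 (from standard normal table)
Margin of error: E = z* × SE = 1.645 × 2.449490 = 4.0294

Z-interval: (x̄₁ - x̄₂) ± E = 8 ± 4.0294 = (3.9706, 12.0294)

Rounded to 2 decimal places:

(3.97, 12.03)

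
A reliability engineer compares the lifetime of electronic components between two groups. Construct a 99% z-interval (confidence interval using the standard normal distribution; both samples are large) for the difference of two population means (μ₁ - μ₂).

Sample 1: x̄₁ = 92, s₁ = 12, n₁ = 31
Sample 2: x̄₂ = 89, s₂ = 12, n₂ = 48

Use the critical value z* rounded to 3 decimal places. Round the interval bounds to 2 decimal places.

Both samples are large (n₁ = 31 ≥ 30, n₂ = 48 ≥ 30), so a z-interval for the difference of means applies.

Point estimate: x̄₁ - x̄₂ = 92 - 89 = 3

Standard error: SE = √(s₁²/n₁ + s₂²/n₂)
= √(12²/31 + 12²/48)
= √(4.645161 + 3.000000)
= 2.764988

For 99% confidence, z* = 2.576 (from standard normal table)
Margin of error: E = z* × SE = 2.576 × 2.764988 = 7.1226

Z-interval: (x̄₁ - x̄₂) ± E = 3 ± 7.1226 = (-4.1226, 10.1226)

Rounded to 2 decimal places:

(-4.12, 10.12)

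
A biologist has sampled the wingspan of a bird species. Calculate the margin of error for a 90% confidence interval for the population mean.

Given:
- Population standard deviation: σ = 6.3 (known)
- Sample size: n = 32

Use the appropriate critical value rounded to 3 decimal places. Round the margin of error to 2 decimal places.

The population standard deviation σ is known, so use the z-interval margin of error formula.

For 90% confidence, z* = 1.645 (from standard normal table)

Margin of error formula for z-interval: E = z* × σ/√n

E = 1.645 × 6.3/√32
  = 1.645 × 1.113693
  = 1.8320

Rounded to 2 decimal places:

1.83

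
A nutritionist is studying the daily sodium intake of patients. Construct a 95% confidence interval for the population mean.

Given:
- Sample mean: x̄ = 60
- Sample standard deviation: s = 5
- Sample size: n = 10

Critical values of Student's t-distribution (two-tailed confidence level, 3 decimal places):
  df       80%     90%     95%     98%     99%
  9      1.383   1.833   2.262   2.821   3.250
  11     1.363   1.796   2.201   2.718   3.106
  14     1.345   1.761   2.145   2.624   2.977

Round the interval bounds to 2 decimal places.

The population standard deviation σ is unknown (only the sample standard deviation s is given), so use a t-interval with df = n - 1 = 10 - 1 = 9.

For 95% confidence with df = 9, t* = 2.262 (from t-table)

Standard error: SE = s/√n = 5/√10 = 1.581139

Margin of error: E = t* × SE = 2.262 × 1.581139 = 3.5765

T-interval: x̄ ± E = 60 ± 3.5765 = (56.4235, 63.5765)

Rounded to 2 decimal places:

(56.42, 63.58)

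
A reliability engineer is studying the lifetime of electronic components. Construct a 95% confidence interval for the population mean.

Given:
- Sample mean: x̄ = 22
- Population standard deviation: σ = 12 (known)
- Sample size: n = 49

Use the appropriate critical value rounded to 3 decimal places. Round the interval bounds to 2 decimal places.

The population standard deviation σ is known, so use a z-interval (standard normal critical value).

For 95% confidence, z* = 1.96 (from standard normal table)

Standard error: SE = σ/√n = 12/√49 = 1.714286

Margin of error: E = z* × SE = 1.96 × 1.714286 = 3.3600

Z-interval: x̄ ± E = 22 ± 3.3600 = (18.6400, 25.3600)

Rounded to 2 decimal places:

(18.64, 25.36)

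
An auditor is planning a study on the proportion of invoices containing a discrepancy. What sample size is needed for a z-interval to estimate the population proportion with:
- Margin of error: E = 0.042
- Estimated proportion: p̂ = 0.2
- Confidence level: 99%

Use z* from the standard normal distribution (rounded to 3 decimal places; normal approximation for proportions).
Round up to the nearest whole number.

Using z* for proportion z-interval (normal approximation).

For 99% confidence, z* = 2.576 (from standard normal table)

Sample size formula for proportion z-interval: n = z*²p̂(1-p̂)/E²

n = 2.576² × 0.2 × 0.8 / 0.042²
  = 6.635776 × 0.16 / 0.001764
  = 601.8844

Round up to the nearest whole number: n = 602

602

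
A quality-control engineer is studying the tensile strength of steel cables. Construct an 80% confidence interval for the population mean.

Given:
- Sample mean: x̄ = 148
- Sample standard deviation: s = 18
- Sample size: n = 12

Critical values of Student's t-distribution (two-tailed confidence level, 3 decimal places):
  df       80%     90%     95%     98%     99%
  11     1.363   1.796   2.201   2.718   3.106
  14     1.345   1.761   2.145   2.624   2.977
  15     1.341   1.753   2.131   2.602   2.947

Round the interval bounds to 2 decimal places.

The population standard deviation σ is unknown (only the sample standard deviation s is given), so use a t-interval with df = n - 1 = 12 - 1 = 11.

For 80% confidence with df = 11, t* = 1.363 (from t-table)

Standard error: SE = s/√n = 18/√12 = 5.196152

Margin of error: E = t* × SE = 1.363 × 5.196152 = 7.0824

T-interval: x̄ ± E = 148 ± 7.0824 = (140.9176, 155.0824)

Rounded to 2 decimal places:

(140.92, 155.08)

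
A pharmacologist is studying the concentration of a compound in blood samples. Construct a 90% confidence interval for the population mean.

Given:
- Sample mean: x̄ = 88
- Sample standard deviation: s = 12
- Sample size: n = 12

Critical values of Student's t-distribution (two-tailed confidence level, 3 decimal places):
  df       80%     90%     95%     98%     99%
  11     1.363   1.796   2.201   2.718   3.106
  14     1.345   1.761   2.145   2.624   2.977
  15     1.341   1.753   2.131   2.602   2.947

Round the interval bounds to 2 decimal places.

The population standard deviation σ is unknown (only the sample standard deviation s is given), so use a t-interval with df = n - 1 = 12 - 1 = 11.

For 90% confidence with df = 11, t* = 1.796 (from t-table)

Standard error: SE = s/√n = 12/√12 = 3.464102

Margin of error: E = t* × SE = 1.796 × 3.464102 = 6.2215

T-interval: x̄ ± E = 88 ± 6.2215 = (81.7785, 94.2215)

Rounded to 2 decimal places:

(81.78, 94.22)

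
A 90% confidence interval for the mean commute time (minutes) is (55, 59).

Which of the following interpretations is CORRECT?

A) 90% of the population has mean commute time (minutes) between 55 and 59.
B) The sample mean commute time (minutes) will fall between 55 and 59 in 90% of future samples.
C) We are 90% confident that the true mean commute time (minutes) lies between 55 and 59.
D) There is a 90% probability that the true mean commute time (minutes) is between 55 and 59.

A confidence interval represents our confidence in the procedure, not a probability statement about the parameter.

Key concept: If we repeated this sampling process many times and computed a 90% CI each time, about 90% of those intervals would contain the true population parameter.

For this specific interval (55, 59):
- Midpoint (point estimate): 57
- Margin of error: 2

The correct interpretation is the one stating confidence that the true parameter lies in the interval — option C.

C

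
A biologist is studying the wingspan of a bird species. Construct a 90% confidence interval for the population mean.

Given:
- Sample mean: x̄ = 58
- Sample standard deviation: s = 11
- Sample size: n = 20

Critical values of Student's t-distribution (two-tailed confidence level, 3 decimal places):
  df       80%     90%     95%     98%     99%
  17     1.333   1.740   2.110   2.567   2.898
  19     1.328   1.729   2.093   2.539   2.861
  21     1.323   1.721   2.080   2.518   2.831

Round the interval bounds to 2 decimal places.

The population standard deviation σ is unknown (only the sample standard deviation s is given), so use a t-interval with df = n - 1 = 20 - 1 = 19.

For 90% confidence with df = 19, t* = 1.729 (from t-table)

Standard error: SE = s/√n = 11/√20 = 2.459675

Margin of error: E = t* × SE = 1.729 × 2.459675 = 4.2528

T-interval: x̄ ± E = 58 ± 4.2528 = (53.7472, 62.2528)

Rounded to 2 decimal places:

(53.75, 62.25)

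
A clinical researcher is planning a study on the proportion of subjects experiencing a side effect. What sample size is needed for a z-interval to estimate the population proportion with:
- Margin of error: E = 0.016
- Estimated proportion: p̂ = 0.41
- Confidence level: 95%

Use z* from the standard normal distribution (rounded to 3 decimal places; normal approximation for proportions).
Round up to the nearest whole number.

Using z* for proportion z-interval (normal approximation).

For 95% confidence, z* = 1.96 (from standard normal table)

Sample size formula for proportion z-interval: n = z*²p̂(1-p̂)/E²

n = 1.96² × 0.41 × 0.59 / 0.016²
  = 3.8416 × 0.2419 / 0.000256
  = 3630.0119

Round up to the nearest whole number: n = 3631

3631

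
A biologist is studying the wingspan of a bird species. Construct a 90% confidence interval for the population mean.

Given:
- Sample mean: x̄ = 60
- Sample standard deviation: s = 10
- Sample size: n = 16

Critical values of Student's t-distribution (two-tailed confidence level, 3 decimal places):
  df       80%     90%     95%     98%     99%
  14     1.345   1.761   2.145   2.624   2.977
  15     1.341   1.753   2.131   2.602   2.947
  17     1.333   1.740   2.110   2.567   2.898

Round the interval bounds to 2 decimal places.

The population standard deviation σ is unknown (only the sample standard deviation s is given), so use a t-interval with df = n - 1 = 16 - 1 = 15.

For 90% confidence with df = 15, t* = 1.753 (from t-table)

Standard error: SE = s/√n = 10/√16 = 2.500000

Margin of error: E = t* × SE = 1.753 × 2.500000 = 4.3825

T-interval: x̄ ± E = 60 ± 4.3825 = (55.6175, 64.3825)

Rounded to 2 decimal places:

(55.62, 64.38)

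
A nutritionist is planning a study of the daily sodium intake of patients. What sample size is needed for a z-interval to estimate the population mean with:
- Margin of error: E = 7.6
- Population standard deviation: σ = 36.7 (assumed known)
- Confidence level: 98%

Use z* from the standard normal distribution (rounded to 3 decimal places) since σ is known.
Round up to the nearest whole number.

Using z* since population σ is known (z-interval formula).

For 98% confidence, z* = 2.326 (from standard normal table)

Sample size formula for z-interval: n = (z*σ/E)²

n = (2.326 × 36.7 / 7.6)²
  = (11.232132)²
  = 126.1608

Round up to the nearest whole number: n = 127

127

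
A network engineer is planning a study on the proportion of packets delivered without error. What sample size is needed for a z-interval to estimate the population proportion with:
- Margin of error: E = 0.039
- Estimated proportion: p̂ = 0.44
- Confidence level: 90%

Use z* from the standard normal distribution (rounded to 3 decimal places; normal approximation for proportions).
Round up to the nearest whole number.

Using z* for proportion z-interval (normal approximation).

For 90% confidence, z* = 1.645 (from standard normal table)

Sample size formula for proportion z-interval: n = z*²p̂(1-p̂)/E²

n = 1.645² × 0.44 × 0.56 / 0.039²
  = 2.706025 × 0.2464 / 0.001521
  = 438.3725

Round up to the nearest whole number: n = 439

439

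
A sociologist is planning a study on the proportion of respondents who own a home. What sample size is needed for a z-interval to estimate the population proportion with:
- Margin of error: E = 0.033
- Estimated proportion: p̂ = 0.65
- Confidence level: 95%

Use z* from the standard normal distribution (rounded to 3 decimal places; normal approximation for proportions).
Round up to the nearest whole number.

Using z* for proportion z-interval (normal approximation).

For 95% confidence, z* = 1.96 (from standard normal table)

Sample size formula for proportion z-interval: n = z*²p̂(1-p̂)/E²

n = 1.96² × 0.65 × 0.35 / 0.033²
  = 3.8416 × 0.2275 / 0.001089
  = 802.5381

Round up to the nearest whole number: n = 803

803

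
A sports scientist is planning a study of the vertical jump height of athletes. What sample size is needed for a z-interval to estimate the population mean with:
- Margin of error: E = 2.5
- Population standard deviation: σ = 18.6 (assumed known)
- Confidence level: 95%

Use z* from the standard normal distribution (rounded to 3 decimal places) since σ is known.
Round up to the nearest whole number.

Using z* since population σ is known (z-interval formula).

For 95% confidence, z* = 1.96 (from standard normal table)

Sample size formula for z-interval: n = (z*σ/E)²

n = (1.96 × 18.6 / 2.5)²
  = (14.582400)²
  = 212.6464

Round up to the nearest whole number: n = 213

213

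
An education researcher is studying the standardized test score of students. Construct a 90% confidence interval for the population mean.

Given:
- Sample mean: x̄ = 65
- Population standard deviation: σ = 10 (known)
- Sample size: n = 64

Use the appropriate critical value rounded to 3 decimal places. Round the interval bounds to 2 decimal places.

The population standard deviation σ is known, so use a z-interval (standard normal critical value).

For 90% confidence, z* = 1.645 (from standard normal table)

Standard error: SE = σ/√n = 10/√64 = 1.250000

Margin of error: E = z* × SE = 1.645 × 1.250000 = 2.0562

Z-interval: x̄ ± E = 65 ± 2.0562 = (62.9438, 67.0563)

Rounded to 2 decimal places:

(62.94, 67.06)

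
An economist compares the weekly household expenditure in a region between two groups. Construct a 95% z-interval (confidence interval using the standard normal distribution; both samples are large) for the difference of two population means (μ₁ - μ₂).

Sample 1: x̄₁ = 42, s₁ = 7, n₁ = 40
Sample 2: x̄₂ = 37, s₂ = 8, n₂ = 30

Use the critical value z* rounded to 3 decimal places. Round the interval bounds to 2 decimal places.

Both samples are large (n₁ = 40 ≥ 30, n₂ = 30 ≥ 30), so a z-interval for the difference of means applies.

Point estimate: x̄₁ - x̄₂ = 42 - 37 = 5

Standard error: SE = √(s₁²/n₁ + s₂²/n₂)
= √(7²/40 + 8²/30)
= √(1.225000 + 2.133333)
= 1.832576

For 95% confidence, z* = 1.96 (from standard normal table)
Margin of error: E = z* × SE = 1.96 × 1.832576 = 3.5918

Z-interval: (x̄₁ - x̄₂) ± E = 5 ± 3.5918 = (1.4082, 8.5918)

Rounded to 2 decimal places:

(1.41, 8.59)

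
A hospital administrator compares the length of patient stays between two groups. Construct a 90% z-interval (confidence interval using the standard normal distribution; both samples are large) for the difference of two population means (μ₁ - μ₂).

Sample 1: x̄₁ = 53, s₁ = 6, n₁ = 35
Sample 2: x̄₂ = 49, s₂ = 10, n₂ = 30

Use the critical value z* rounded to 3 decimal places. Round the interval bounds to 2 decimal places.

Both samples are large (n₁ = 35 ≥ 30, n₂ = 30 ≥ 30), so a z-interval for the difference of means applies.

Point estimate: x̄₁ - x̄₂ = 53 - 49 = 4

Standard error: SE = √(s₁²/n₁ + s₂²/n₂)
= √(6²/35 + 10²/30)
= √(1.028571 + 3.333333)
= 2.088517

For 90% confidence, z* = 1.645 (from standard normal table)
Margin of error: E = z* × SE = 1.645 × 2.088517 = 3.4356

Z-interval: (x̄₁ - x̄₂) ± E = 4 ± 3.4356 = (0.5644, 7.4356)

Rounded to 2 decimal places:

(0.56, 7.44)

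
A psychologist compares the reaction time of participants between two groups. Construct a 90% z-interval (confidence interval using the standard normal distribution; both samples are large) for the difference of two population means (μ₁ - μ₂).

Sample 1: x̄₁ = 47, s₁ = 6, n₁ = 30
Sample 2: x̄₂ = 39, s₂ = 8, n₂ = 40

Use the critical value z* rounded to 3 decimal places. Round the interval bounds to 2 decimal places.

Both samples are large (n₁ = 30 ≥ 30, n₂ = 40 ≥ 30), so a z-interval for the difference of means applies.

Point estimate: x̄₁ - x̄₂ = 47 - 39 = 8

Standard error: SE = √(s₁²/n₁ + s₂²/n₂)
= √(6²/30 + 8²/40)
= √(1.200000 + 1.600000)
= 1.673320

For 90% confidence, z* = 1.645 (from standard normal table)
Margin of error: E = z* × SE = 1.645 × 1.673320 = 2.7526

Z-interval: (x̄₁ - x̄₂) ± E = 8 ± 2.7526 = (5.2474, 10.7526)

Rounded to 2 decimal places:

(5.25, 10.75)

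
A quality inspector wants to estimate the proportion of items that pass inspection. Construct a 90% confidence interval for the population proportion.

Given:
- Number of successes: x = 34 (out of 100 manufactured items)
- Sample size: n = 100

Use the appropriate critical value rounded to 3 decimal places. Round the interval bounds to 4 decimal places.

Sample proportion: p̂ = 34/100 = 0.340000

Check conditions for normal approximation:
  np̂ = 34 ≥ 10 ✓
  n(1-p̂) = 66 ≥ 10 ✓

The sample is large enough, so use a z-interval (normal approximation) for the proportion.

For 90% confidence, z* = 1.645 (from standard normal table)

Standard error: SE = √(p̂(1-p̂)/n) = √(0.340000×0.660000/100) = 0.04737088

Margin of error: E = z* × SE = 1.645 × 0.04737088 = 0.077925

Z-interval: p̂ ± E = 0.340000 ± 0.077925 = (0.262075, 0.417925)

Rounded to 4 decimal places:

(0.2621, 0.4179)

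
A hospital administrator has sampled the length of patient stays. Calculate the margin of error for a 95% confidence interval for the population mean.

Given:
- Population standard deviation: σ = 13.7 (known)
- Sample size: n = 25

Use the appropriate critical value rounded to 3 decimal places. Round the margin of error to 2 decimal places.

The population standard deviation σ is known, so use the z-interval margin of error formula.

For 95% confidence, z* = 1.96 (from standard normal table)

Margin of error formula for z-interval: E = z* × σ/√n

E = 1.96 × 13.7/√25
  = 1.96 × 2.740000
  = 5.3704

Rounded to 2 decimal places:

5.37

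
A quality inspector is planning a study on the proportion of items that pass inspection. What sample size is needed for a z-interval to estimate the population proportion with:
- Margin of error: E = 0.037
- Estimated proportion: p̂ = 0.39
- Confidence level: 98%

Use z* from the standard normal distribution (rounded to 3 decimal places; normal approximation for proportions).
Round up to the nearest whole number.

Using z* for proportion z-interval (normal approximation).

For 98% confidence, z* = 2.326 (from standard normal table)

Sample size formula for proportion z-interval: n = z*²p̂(1-p̂)/E²

n = 2.326² × 0.39 × 0.61 / 0.037²
  = 5.410276 × 0.2379 / 0.001369
  = 940.1787

Round up to the nearest whole number: n = 941

941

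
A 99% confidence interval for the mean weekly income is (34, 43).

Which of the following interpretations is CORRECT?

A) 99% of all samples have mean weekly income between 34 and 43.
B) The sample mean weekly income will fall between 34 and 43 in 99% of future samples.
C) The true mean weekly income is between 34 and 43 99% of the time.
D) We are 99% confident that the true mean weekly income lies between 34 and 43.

A confidence interval represents our confidence in the procedure, not a probability statement about the parameter.

Key concept: If we repeated this sampling process many times and computed a 99% CI each time, about 99% of those intervals would contain the true population parameter.

For this specific interval (34, 43):
- Midpoint (point estimate): 38.5
- Margin of error: 4.5

The correct interpretation is the one stating confidence that the true parameter lies in the interval — option D.

D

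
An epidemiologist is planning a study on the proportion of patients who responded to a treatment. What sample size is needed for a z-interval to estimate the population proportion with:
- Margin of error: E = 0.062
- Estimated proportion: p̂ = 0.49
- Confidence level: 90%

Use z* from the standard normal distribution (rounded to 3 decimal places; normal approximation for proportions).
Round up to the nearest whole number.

Using z* for proportion z-interval (normal approximation).

For 90% confidence, z* = 1.645 (from standard normal table)

Sample size formula for proportion z-interval: n = z*²p̂(1-p̂)/E²

n = 1.645² × 0.49 × 0.51 / 0.062²
  = 2.706025 × 0.2499 / 0.003844
  = 175.9198

Round up to the nearest whole number: n = 176

176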